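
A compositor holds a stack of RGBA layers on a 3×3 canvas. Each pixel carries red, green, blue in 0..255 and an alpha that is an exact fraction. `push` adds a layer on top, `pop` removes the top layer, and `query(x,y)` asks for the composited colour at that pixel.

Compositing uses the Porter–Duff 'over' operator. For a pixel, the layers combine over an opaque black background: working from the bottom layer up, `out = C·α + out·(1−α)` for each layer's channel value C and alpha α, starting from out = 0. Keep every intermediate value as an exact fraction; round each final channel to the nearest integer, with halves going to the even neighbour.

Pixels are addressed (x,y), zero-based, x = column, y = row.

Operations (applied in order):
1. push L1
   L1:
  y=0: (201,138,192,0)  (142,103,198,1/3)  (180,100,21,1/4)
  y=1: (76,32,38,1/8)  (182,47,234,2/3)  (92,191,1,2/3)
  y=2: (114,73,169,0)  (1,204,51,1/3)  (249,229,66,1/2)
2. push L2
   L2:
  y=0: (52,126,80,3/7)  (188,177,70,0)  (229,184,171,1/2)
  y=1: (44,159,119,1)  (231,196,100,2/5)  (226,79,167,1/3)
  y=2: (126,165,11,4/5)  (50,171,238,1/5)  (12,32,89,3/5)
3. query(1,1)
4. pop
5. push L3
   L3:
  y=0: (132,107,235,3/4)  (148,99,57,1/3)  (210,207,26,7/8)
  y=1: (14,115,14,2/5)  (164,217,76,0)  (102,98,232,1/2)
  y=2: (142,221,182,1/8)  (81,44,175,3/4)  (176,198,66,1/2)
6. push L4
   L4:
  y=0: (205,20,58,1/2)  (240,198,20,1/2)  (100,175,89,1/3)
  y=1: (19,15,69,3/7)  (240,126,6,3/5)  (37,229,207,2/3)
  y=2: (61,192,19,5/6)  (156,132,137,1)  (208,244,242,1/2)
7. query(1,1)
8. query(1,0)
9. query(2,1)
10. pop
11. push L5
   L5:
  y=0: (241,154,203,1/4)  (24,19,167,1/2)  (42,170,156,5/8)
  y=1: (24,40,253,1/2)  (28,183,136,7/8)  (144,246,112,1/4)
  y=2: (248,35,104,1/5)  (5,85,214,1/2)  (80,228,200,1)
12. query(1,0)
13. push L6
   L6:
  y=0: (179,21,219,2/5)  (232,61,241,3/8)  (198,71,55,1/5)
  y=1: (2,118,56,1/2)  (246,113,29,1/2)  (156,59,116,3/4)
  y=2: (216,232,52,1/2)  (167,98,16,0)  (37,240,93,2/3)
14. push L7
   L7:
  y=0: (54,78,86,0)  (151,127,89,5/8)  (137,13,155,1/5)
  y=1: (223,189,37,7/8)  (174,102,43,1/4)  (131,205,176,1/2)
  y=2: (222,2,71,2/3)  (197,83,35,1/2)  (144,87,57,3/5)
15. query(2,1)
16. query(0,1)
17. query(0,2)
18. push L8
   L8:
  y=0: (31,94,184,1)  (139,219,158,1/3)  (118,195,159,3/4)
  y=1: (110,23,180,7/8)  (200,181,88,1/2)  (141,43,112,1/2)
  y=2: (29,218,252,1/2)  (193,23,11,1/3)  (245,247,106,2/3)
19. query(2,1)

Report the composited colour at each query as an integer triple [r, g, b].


at x=1,y=1 over L1,L2:
L1 α=2/3: [364/3, 94/3, 156]
L2 α=2/5: [826/5, 486/5, 668/5]
rounded: [165, 97, 134]

at x=1,y=1 over L1,L3,L4:
L1 α=2/3: [364/3, 94/3, 156]
L3 α=0: [364/3, 94/3, 156]
L4 α=3/5: [2888/15, 1322/15, 66]
rounded: [193, 88, 66]

query (1,0) [L1,L3,L4] — begin 0,0,0
L1 α=1/3: [142/3, 103/3, 66]
L3 α=1/3: [728/9, 503/9, 63]
L4 α=1/2: [1444/9, 2285/18, 83/2]
= [160, 127, 42]

at x=2,y=1 over L1,L3,L4:
+L1 (α=2/3) → [184/3, 382/3, 2/3]
+L3 (α=1/2) → [245/3, 338/3, 349/3]
+L4 (α=2/3) → [467/9, 1712/9, 1591/9]
→ [52, 190, 177]

query (1,0) [L1,L3,L5] — begin 0,0,0
+L1 (α=1/3) → [142/3, 103/3, 66]
+L3 (α=1/3) → [728/9, 503/9, 63]
+L5 (α=1/2) → [472/9, 337/9, 115]
→ [52, 37, 115]

at x=2,y=1 over L1,L3,L5,L6,L7:
+L1 (α=2/3) → [184/3, 382/3, 2/3]
+L3 (α=1/2) → [245/3, 338/3, 349/3]
+L5 (α=1/4) → [389/4, 146, 461/4]
+L6 (α=3/4) → [2261/16, 323/4, 1853/16]
+L7 (α=1/2) → [4357/32, 1143/8, 4669/32]
rounded: [136, 143, 146]

(0,1) stack=L1,L3,L5,L6,L7; from [0,0,0]:
after L1 α=1/8: [19/2, 4, 19/4]
after L3 α=2/5: [113/10, 242/5, 169/20]
after L5 α=1/2: [353/20, 221/5, 5229/40]
after L6 α=1/2: [393/40, 811/10, 7469/80]
after L7 α=7/8: [62833/320, 14041/80, 28189/640]
→ [196, 176, 44]

(0,2) stack=L1,L3,L5,L6,L7; from [0,0,0]:
after L1 α=0: [0, 0, 0]
after L3 α=1/8: [71/4, 221/8, 91/4]
after L5 α=1/5: [319/5, 291/10, 39]
after L6 α=1/2: [1399/10, 2611/20, 91/2]
after L7 α=2/3: [5839/30, 897/20, 125/2]
= [195, 45, 62]

query (2,1) [L1,L3,L5,L6,L7,L8] — begin 0,0,0
L1 α=2/3: [184/3, 382/3, 2/3]
L3 α=1/2: [245/3, 338/3, 349/3]
L5 α=1/4: [389/4, 146, 461/4]
L6 α=3/4: [2261/16, 323/4, 1853/16]
L7 α=1/2: [4357/32, 1143/8, 4669/32]
L8 α=1/2: [8869/64, 1487/16, 8253/64]
= [139, 93, 129]


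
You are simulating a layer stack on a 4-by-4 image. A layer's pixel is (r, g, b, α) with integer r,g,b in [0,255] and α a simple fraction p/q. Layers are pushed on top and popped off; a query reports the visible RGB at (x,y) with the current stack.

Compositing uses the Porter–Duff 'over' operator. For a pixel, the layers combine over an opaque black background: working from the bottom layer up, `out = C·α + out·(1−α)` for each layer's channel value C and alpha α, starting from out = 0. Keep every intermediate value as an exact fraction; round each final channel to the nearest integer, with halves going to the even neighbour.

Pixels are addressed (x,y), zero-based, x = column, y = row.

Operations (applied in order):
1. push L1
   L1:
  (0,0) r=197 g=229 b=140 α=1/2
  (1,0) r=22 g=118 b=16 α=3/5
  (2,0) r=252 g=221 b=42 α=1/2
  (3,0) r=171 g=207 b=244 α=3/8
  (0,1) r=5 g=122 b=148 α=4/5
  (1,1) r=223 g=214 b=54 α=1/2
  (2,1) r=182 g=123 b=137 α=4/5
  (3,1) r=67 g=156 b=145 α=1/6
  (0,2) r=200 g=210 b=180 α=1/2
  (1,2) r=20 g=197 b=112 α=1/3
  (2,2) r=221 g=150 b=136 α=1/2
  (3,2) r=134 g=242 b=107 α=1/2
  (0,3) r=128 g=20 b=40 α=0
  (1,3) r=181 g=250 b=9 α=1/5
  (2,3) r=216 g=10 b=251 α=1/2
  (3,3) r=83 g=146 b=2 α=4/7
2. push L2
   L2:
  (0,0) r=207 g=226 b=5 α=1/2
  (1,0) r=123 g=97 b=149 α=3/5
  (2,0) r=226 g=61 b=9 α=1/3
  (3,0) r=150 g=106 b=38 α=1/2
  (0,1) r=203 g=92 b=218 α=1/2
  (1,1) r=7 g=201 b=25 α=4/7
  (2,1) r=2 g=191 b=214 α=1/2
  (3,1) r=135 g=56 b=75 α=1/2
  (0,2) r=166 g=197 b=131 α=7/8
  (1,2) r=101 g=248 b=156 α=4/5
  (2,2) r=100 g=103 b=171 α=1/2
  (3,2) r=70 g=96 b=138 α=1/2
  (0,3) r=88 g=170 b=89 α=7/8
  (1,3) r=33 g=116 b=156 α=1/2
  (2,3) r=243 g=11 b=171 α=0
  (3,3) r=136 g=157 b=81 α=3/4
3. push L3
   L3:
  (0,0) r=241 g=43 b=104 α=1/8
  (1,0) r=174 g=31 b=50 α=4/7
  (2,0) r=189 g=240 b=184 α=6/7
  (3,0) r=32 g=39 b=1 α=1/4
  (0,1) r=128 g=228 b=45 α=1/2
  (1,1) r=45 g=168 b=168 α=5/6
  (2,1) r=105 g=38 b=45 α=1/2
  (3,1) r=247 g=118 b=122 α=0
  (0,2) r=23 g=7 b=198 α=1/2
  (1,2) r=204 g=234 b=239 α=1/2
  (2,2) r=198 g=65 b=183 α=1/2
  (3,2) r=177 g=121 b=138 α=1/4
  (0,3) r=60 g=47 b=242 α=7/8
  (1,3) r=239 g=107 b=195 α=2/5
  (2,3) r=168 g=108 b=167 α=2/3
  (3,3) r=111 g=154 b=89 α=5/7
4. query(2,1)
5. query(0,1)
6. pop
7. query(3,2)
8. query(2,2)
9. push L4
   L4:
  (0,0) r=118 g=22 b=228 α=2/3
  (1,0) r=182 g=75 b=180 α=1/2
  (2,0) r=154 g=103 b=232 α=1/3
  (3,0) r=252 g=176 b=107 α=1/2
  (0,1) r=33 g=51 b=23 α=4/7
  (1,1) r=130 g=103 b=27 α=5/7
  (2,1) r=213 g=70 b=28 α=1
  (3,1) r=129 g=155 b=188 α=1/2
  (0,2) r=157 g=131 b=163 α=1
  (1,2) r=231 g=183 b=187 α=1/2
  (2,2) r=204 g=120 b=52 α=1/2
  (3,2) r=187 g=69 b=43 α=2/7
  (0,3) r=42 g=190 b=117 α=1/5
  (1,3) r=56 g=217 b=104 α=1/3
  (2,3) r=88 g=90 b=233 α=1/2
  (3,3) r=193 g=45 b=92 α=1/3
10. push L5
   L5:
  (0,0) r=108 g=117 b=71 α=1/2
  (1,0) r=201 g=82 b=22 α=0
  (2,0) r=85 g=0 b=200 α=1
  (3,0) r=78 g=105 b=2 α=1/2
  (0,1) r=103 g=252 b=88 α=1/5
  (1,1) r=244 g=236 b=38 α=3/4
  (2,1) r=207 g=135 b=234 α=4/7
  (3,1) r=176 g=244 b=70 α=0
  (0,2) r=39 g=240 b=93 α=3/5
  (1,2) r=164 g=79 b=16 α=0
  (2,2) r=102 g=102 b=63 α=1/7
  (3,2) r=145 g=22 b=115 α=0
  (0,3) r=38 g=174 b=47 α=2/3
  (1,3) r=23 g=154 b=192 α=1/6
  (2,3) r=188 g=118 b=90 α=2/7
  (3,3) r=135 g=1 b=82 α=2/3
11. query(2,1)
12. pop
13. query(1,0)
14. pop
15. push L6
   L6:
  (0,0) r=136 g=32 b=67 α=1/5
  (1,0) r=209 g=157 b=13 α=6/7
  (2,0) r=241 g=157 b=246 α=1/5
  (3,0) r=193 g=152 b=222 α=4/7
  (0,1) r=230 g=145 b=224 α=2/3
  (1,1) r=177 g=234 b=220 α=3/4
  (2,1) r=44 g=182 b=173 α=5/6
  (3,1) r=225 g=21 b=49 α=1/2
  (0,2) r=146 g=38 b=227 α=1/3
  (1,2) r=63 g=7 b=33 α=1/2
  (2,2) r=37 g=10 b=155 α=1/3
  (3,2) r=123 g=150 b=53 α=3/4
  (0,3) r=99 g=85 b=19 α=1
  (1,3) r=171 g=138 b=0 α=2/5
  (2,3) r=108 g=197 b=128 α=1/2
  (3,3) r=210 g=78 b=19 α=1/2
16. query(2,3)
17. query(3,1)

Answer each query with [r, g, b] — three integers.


at x=2,y=1 over L1,L2,L3:
after L1 α=4/5: [728/5, 492/5, 548/5]
after L2 α=1/2: [369/5, 1447/10, 809/5]
after L3 α=1/2: [447/5, 1827/20, 517/5]
= [89, 91, 103]

query (0,1) [L1,L2,L3] — begin 0,0,0
+L1 (α=4/5) → [4, 488/5, 592/5]
+L2 (α=1/2) → [207/2, 474/5, 841/5]
+L3 (α=1/2) → [463/4, 807/5, 533/5]
→ [116, 161, 107]

query (3,2) [L1,L2] — begin 0,0,0
L1 α=1/2: [67, 121, 107/2]
L2 α=1/2: [137/2, 217/2, 383/4]
→ [68, 108, 96]

(2,2) stack=L1,L2; from [0,0,0]:
L1 α=1/2: [221/2, 75, 68]
L2 α=1/2: [421/4, 89, 239/2]
rounded: [105, 89, 120]

(2,1) stack=L1,L2,L4,L5; from [0,0,0]:
after L1 α=4/5: [728/5, 492/5, 548/5]
after L2 α=1/2: [369/5, 1447/10, 809/5]
after L4 α=1: [213, 70, 28]
after L5 α=4/7: [1467/7, 750/7, 1020/7]
= [210, 107, 146]

(1,0) stack=L1,L2,L4; from [0,0,0]:
after L1 α=3/5: [66/5, 354/5, 48/5]
after L2 α=3/5: [1977/25, 2163/25, 2331/25]
after L4 α=1/2: [6527/50, 2019/25, 6831/50]
rounded: [131, 81, 137]

at x=2,y=3 over L1,L2,L6:
+L1 (α=1/2) → [108, 5, 251/2]
+L2 (α=0) → [108, 5, 251/2]
+L6 (α=1/2) → [108, 101, 507/4]
→ [108, 101, 127]

query (3,1) [L1,L2,L6] — begin 0,0,0
L1 α=1/6: [67/6, 26, 145/6]
L2 α=1/2: [877/12, 41, 595/12]
L6 α=1/2: [3577/24, 31, 1183/24]
→ [149, 31, 49]


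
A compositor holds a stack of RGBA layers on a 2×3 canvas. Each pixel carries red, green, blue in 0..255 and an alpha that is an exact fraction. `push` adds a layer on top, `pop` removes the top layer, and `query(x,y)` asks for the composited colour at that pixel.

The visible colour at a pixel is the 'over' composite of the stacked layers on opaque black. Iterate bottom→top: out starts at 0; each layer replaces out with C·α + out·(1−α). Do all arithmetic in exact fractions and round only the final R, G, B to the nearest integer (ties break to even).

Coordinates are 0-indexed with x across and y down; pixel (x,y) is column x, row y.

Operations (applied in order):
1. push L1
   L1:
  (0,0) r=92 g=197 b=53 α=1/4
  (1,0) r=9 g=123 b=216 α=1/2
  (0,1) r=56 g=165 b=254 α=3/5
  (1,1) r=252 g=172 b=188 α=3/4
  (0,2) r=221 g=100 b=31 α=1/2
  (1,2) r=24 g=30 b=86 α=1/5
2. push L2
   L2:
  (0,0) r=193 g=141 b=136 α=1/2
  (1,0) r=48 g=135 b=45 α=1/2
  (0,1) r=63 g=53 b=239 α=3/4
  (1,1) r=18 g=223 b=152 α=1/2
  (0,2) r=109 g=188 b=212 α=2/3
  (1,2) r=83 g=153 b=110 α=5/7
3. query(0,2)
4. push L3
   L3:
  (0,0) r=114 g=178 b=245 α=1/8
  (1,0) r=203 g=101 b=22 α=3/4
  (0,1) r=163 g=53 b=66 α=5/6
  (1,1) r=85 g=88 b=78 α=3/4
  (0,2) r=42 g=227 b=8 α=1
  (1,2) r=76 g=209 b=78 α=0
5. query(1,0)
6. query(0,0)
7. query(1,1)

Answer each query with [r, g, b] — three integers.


(0,2) stack=L1,L2; from [0,0,0]:
after L1 α=1/2: [221/2, 50, 31/2]
after L2 α=2/3: [219/2, 142, 293/2]
→ [110, 142, 146]

(1,0) stack=L1,L2,L3; from [0,0,0]:
after L1 α=1/2: [9/2, 123/2, 108]
after L2 α=1/2: [105/4, 393/4, 153/2]
after L3 α=3/4: [2541/16, 1605/16, 285/8]
→ [159, 100, 36]

at x=0,y=0 over L1,L2,L3:
L1 α=1/4: [23, 197/4, 53/4]
L2 α=1/2: [108, 761/8, 597/8]
L3 α=1/8: [435/4, 6751/64, 6139/64]
rounded: [109, 105, 96]

(1,1) stack=L1,L2,L3; from [0,0,0]:
after L1 α=3/4: [189, 129, 141]
after L2 α=1/2: [207/2, 176, 293/2]
after L3 α=3/4: [717/8, 110, 761/8]
= [90, 110, 95]


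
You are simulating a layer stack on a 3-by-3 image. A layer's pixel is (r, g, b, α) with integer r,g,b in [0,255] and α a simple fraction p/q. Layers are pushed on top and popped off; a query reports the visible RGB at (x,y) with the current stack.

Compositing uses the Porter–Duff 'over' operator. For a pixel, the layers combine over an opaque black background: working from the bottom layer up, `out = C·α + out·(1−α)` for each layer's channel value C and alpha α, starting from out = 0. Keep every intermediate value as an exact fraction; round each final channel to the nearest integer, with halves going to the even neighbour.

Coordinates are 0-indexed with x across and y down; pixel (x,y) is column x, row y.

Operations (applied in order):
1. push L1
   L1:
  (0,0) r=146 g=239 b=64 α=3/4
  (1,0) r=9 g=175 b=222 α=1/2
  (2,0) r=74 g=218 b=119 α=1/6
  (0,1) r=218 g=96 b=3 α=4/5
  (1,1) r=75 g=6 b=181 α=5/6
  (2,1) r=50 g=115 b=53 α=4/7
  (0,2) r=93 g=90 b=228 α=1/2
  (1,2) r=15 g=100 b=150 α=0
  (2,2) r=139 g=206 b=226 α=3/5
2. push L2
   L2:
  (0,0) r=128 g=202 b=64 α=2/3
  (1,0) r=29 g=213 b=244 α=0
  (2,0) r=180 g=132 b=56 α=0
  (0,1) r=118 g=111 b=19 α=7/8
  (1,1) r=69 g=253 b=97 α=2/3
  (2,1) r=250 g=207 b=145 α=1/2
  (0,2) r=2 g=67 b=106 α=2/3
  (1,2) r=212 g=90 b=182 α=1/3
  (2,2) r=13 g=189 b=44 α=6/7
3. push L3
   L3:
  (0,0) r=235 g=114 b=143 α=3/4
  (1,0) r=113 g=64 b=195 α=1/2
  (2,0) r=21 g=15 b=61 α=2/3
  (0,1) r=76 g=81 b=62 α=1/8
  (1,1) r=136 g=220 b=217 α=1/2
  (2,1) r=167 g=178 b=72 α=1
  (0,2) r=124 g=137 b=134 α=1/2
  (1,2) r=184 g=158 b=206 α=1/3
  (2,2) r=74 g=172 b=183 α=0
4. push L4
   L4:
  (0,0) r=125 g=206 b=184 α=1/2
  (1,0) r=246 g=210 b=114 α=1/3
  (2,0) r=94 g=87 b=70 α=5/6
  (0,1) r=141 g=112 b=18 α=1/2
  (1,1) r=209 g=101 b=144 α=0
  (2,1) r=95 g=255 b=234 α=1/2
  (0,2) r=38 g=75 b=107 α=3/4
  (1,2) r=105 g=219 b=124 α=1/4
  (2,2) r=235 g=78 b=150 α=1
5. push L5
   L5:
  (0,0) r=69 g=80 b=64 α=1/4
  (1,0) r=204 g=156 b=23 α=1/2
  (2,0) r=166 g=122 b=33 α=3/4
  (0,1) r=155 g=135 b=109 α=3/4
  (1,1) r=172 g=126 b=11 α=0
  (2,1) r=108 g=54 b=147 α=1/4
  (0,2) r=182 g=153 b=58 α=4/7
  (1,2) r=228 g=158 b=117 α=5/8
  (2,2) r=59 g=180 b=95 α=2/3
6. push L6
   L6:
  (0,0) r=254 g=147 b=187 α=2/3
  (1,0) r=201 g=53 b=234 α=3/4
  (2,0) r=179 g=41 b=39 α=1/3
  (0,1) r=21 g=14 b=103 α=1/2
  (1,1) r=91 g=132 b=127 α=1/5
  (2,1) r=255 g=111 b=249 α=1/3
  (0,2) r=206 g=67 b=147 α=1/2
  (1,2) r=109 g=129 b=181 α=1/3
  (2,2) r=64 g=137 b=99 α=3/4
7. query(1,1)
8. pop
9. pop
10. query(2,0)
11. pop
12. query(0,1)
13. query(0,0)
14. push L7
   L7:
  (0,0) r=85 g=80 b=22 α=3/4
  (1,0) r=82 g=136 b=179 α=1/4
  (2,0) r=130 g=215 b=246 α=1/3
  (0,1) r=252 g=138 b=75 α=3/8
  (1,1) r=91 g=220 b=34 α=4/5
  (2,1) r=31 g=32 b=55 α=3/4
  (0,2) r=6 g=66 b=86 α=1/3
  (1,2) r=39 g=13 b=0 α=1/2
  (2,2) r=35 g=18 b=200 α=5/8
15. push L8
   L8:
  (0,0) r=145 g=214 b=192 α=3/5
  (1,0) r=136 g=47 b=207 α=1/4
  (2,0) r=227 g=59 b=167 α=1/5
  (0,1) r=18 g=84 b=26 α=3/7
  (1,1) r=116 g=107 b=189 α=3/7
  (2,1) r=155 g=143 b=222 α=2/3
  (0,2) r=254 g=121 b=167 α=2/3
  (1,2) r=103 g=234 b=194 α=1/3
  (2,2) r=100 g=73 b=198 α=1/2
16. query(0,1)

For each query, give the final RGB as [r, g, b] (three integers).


query (1,1) [L1,L2,L3,L4,L5,L6] — begin 0,0,0
L1 α=5/6: [125/2, 5, 905/6]
L2 α=2/3: [401/6, 511/3, 2069/18]
L3 α=1/2: [1217/12, 1171/6, 5975/36]
L4 α=0: [1217/12, 1171/6, 5975/36]
L5 α=0: [1217/12, 1171/6, 5975/36]
L6 α=1/5: [298/3, 2738/15, 7118/45]
→ [99, 183, 158]

(2,0) stack=L1,L2,L3,L4; from [0,0,0]:
+L1 (α=1/6) → [37/3, 109/3, 119/6]
+L2 (α=0) → [37/3, 109/3, 119/6]
+L3 (α=2/3) → [163/9, 199/9, 851/18]
+L4 (α=5/6) → [4393/54, 2057/27, 7151/108]
→ [81, 76, 66]

at x=0,y=1 over L1,L2,L3:
L1 α=4/5: [872/5, 384/5, 12/5]
L2 α=7/8: [2501/20, 4269/40, 677/40]
L3 α=1/8: [19027/160, 33123/320, 7219/320]
= [119, 104, 23]

(0,0) stack=L1,L2,L3; from [0,0,0]:
+L1 (α=3/4) → [219/2, 717/4, 48]
+L2 (α=2/3) → [731/6, 2333/12, 176/3]
+L3 (α=3/4) → [4961/24, 6437/48, 1463/12]
→ [207, 134, 122]

(0,1) stack=L1,L2,L3,L7,L8; from [0,0,0]:
+L1 (α=4/5) → [872/5, 384/5, 12/5]
+L2 (α=7/8) → [2501/20, 4269/40, 677/40]
+L3 (α=1/8) → [19027/160, 33123/320, 7219/320]
+L7 (α=3/8) → [43219/256, 59619/512, 21619/512]
+L8 (α=3/7) → [46675/448, 13125/128, 31603/896]
rounded: [104, 103, 35]


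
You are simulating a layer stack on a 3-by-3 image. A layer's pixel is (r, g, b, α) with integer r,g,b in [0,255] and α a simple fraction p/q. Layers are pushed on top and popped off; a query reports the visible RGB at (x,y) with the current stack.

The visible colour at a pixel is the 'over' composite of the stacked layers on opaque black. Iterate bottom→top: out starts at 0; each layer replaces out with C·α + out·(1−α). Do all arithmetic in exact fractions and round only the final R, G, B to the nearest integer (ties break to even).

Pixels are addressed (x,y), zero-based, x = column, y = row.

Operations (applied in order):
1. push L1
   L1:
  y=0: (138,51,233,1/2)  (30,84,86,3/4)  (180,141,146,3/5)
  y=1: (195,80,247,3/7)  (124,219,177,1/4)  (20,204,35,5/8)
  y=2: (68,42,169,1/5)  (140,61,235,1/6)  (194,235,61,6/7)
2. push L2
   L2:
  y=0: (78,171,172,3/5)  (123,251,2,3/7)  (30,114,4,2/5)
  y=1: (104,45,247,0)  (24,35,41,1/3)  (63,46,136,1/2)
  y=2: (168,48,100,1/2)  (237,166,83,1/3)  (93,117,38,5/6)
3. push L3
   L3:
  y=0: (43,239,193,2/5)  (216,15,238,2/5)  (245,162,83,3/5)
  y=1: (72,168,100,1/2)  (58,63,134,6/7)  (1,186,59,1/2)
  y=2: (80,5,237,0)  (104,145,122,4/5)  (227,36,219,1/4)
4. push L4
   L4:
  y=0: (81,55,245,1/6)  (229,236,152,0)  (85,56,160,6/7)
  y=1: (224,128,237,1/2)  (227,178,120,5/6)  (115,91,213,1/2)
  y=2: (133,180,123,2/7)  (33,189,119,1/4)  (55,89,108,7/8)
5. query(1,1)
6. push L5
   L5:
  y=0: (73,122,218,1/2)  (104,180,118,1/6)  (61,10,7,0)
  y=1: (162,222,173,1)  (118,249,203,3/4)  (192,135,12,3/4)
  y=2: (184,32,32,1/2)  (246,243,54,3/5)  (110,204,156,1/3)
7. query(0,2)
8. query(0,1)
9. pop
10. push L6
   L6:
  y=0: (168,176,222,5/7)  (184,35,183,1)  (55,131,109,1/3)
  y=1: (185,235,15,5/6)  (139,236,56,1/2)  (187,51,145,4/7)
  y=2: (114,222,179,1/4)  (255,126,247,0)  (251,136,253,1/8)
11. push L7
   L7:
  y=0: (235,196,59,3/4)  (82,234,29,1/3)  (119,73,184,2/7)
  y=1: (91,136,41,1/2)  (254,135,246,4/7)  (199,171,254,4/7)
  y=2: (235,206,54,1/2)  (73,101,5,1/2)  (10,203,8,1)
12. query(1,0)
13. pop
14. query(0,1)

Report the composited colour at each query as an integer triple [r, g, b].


(1,1) stack=L1,L2,L3,L4; from [0,0,0]:
+L1 (α=1/4) → [31, 219/4, 177/4]
+L2 (α=1/3) → [86/3, 289/6, 259/6]
+L3 (α=6/7) → [1130/21, 2557/42, 5083/42]
+L4 (α=5/6) → [24965/126, 39937/252, 30283/252]
→ [198, 158, 120]

(0,2) stack=L1,L2,L3,L4,L5; from [0,0,0]:
L1 α=1/5: [68/5, 42/5, 169/5]
L2 α=1/2: [454/5, 141/5, 669/10]
L3 α=0: [454/5, 141/5, 669/10]
L4 α=2/7: [720/7, 501/7, 1161/14]
L5 α=1/2: [1004/7, 725/14, 1609/28]
→ [143, 52, 57]

(0,1) stack=L1,L2,L3,L4,L5; from [0,0,0]:
L1 α=3/7: [585/7, 240/7, 741/7]
L2 α=0: [585/7, 240/7, 741/7]
L3 α=1/2: [1089/14, 708/7, 1441/14]
L4 α=1/2: [4225/28, 802/7, 4759/28]
L5 α=1: [162, 222, 173]
→ [162, 222, 173]

query (1,0) [L1,L2,L3,L4,L6,L7] — begin 0,0,0
L1 α=3/4: [45/2, 63, 129/2]
L2 α=3/7: [459/7, 1005/7, 264/7]
L3 α=2/5: [4401/35, 645/7, 4124/35]
L4 α=0: [4401/35, 645/7, 4124/35]
L6 α=1: [184, 35, 183]
L7 α=1/3: [150, 304/3, 395/3]
rounded: [150, 101, 132]

(0,1) stack=L1,L2,L3,L4,L6; from [0,0,0]:
+L1 (α=3/7) → [585/7, 240/7, 741/7]
+L2 (α=0) → [585/7, 240/7, 741/7]
+L3 (α=1/2) → [1089/14, 708/7, 1441/14]
+L4 (α=1/2) → [4225/28, 802/7, 4759/28]
+L6 (α=5/6) → [30125/168, 3009/14, 6859/168]
rounded: [179, 215, 41]


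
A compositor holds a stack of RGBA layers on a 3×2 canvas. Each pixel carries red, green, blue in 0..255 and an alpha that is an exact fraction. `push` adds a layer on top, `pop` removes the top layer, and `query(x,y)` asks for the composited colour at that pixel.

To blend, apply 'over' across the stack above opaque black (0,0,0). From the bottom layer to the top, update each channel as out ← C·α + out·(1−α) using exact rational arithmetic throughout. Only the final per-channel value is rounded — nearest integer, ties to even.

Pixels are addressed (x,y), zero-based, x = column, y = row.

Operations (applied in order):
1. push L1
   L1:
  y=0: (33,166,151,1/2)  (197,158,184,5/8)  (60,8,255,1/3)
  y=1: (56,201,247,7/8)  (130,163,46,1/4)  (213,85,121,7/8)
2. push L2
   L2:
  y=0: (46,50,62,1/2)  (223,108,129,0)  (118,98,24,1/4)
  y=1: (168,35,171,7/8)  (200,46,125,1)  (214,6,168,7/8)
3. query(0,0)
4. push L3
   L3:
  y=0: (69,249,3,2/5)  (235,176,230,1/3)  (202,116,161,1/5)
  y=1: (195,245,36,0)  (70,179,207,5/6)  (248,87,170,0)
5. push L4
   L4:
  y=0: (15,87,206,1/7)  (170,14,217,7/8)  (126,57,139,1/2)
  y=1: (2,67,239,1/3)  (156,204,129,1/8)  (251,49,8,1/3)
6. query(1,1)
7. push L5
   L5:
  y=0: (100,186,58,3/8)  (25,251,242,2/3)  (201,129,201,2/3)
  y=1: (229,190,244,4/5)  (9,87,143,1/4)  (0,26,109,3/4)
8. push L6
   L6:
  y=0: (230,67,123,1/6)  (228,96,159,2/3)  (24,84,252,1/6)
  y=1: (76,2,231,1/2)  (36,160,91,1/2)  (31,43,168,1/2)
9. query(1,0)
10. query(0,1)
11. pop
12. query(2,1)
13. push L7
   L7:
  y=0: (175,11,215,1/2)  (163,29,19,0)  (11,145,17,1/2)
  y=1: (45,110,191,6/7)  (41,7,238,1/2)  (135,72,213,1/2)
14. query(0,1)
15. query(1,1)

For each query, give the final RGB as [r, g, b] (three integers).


(0,0) stack=L1,L2; from [0,0,0]:
L1 α=1/2: [33/2, 83, 151/2]
L2 α=1/2: [125/4, 133/2, 275/4]
rounded: [31, 66, 69]

(1,1) stack=L1,L2,L3,L4; from [0,0,0]:
L1 α=1/4: [65/2, 163/4, 23/2]
L2 α=1: [200, 46, 125]
L3 α=5/6: [275/3, 941/6, 580/3]
L4 α=1/8: [2393/24, 7811/48, 4447/24]
rounded: [100, 163, 185]

(1,0) stack=L1,L2,L3,L4,L5,L6; from [0,0,0]:
after L1 α=5/8: [985/8, 395/4, 115]
after L2 α=0: [985/8, 395/4, 115]
after L3 α=1/3: [1925/12, 249/2, 460/3]
after L4 α=7/8: [16205/96, 445/16, 5017/24]
after L5 α=2/3: [21005/288, 8477/48, 16633/72]
after L6 α=2/3: [152333/864, 17693/144, 39529/216]
= [176, 123, 183]

at x=0,y=1 over L1,L2,L3,L4,L5,L6:
L1 α=7/8: [49, 1407/8, 1729/8]
L2 α=7/8: [1225/8, 3367/64, 11305/64]
L3 α=0: [1225/8, 3367/64, 11305/64]
L4 α=1/3: [411/4, 1837/32, 18953/96]
L5 α=4/5: [815/4, 26157/160, 112649/480]
L6 α=1/2: [1119/8, 26477/320, 223529/960]
→ [140, 83, 233]

(2,1) stack=L1,L2,L3,L4,L5; from [0,0,0]:
+L1 (α=7/8) → [1491/8, 595/8, 847/8]
+L2 (α=7/8) → [13475/64, 931/64, 10255/64]
+L3 (α=0) → [13475/64, 931/64, 10255/64]
+L4 (α=1/3) → [7169/32, 833/32, 10511/96]
+L5 (α=3/4) → [7169/128, 3329/128, 41903/384]
rounded: [56, 26, 109]

query (0,1) [L1,L2,L3,L4,L5,L7] — begin 0,0,0
+L1 (α=7/8) → [49, 1407/8, 1729/8]
+L2 (α=7/8) → [1225/8, 3367/64, 11305/64]
+L3 (α=0) → [1225/8, 3367/64, 11305/64]
+L4 (α=1/3) → [411/4, 1837/32, 18953/96]
+L5 (α=4/5) → [815/4, 26157/160, 112649/480]
+L7 (α=6/7) → [1895/28, 131757/1120, 662729/3360]
→ [68, 118, 197]

at x=1,y=1 over L1,L2,L3,L4,L5,L7:
L1 α=1/4: [65/2, 163/4, 23/2]
L2 α=1: [200, 46, 125]
L3 α=5/6: [275/3, 941/6, 580/3]
L4 α=1/8: [2393/24, 7811/48, 4447/24]
L5 α=1/4: [2465/32, 9203/64, 5591/32]
L7 α=1/2: [3777/64, 9651/128, 13207/64]
→ [59, 75, 206]


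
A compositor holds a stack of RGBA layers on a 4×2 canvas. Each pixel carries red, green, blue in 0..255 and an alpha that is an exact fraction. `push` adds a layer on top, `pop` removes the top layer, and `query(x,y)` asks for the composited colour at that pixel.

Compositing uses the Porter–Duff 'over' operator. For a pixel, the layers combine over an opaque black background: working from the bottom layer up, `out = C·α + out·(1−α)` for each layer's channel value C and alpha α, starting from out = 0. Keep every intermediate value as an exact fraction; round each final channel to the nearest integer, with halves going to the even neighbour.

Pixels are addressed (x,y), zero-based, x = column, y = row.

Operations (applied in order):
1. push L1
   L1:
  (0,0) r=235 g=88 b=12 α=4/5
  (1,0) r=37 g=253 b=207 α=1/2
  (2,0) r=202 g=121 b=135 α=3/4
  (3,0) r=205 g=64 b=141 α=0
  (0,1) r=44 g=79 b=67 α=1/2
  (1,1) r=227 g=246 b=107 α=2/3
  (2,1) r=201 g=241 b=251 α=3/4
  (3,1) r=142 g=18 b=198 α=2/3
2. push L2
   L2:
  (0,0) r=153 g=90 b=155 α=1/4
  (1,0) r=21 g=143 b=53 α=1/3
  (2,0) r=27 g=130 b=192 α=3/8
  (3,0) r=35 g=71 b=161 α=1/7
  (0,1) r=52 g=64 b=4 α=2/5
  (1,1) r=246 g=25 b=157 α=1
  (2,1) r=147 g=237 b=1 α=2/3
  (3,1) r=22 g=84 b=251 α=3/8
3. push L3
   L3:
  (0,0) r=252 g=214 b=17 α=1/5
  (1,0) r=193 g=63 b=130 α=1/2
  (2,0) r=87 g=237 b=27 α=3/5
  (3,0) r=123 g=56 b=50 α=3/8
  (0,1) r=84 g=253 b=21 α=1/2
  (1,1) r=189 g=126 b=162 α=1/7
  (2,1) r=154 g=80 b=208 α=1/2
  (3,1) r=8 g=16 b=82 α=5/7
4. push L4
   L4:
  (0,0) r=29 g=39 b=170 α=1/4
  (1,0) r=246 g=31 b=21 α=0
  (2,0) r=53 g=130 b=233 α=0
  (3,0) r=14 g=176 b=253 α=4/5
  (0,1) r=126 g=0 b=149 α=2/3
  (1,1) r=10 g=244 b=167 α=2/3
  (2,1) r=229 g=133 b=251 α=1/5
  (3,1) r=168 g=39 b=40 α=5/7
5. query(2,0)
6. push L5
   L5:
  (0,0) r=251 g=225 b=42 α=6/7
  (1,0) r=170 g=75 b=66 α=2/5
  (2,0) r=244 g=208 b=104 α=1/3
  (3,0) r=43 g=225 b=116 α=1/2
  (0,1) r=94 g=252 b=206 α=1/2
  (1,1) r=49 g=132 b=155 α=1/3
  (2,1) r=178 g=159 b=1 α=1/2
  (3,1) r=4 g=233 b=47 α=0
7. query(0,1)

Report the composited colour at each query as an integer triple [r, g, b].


query (2,0) [L1,L2,L3,L4] — begin 0,0,0
L1 α=3/4: [303/2, 363/4, 405/4]
L2 α=3/8: [1677/16, 3375/32, 4329/32]
L3 α=3/5: [753/8, 14751/80, 1125/16]
L4 α=0: [753/8, 14751/80, 1125/16]
→ [94, 184, 70]

query (0,1) [L1,L2,L3,L4,L5] — begin 0,0,0
+L1 (α=1/2) → [22, 79/2, 67/2]
+L2 (α=2/5) → [34, 493/10, 217/10]
+L3 (α=1/2) → [59, 3023/20, 427/20]
+L4 (α=2/3) → [311/3, 3023/60, 2129/20]
+L5 (α=1/2) → [593/6, 18143/120, 6249/40]
= [99, 151, 156]


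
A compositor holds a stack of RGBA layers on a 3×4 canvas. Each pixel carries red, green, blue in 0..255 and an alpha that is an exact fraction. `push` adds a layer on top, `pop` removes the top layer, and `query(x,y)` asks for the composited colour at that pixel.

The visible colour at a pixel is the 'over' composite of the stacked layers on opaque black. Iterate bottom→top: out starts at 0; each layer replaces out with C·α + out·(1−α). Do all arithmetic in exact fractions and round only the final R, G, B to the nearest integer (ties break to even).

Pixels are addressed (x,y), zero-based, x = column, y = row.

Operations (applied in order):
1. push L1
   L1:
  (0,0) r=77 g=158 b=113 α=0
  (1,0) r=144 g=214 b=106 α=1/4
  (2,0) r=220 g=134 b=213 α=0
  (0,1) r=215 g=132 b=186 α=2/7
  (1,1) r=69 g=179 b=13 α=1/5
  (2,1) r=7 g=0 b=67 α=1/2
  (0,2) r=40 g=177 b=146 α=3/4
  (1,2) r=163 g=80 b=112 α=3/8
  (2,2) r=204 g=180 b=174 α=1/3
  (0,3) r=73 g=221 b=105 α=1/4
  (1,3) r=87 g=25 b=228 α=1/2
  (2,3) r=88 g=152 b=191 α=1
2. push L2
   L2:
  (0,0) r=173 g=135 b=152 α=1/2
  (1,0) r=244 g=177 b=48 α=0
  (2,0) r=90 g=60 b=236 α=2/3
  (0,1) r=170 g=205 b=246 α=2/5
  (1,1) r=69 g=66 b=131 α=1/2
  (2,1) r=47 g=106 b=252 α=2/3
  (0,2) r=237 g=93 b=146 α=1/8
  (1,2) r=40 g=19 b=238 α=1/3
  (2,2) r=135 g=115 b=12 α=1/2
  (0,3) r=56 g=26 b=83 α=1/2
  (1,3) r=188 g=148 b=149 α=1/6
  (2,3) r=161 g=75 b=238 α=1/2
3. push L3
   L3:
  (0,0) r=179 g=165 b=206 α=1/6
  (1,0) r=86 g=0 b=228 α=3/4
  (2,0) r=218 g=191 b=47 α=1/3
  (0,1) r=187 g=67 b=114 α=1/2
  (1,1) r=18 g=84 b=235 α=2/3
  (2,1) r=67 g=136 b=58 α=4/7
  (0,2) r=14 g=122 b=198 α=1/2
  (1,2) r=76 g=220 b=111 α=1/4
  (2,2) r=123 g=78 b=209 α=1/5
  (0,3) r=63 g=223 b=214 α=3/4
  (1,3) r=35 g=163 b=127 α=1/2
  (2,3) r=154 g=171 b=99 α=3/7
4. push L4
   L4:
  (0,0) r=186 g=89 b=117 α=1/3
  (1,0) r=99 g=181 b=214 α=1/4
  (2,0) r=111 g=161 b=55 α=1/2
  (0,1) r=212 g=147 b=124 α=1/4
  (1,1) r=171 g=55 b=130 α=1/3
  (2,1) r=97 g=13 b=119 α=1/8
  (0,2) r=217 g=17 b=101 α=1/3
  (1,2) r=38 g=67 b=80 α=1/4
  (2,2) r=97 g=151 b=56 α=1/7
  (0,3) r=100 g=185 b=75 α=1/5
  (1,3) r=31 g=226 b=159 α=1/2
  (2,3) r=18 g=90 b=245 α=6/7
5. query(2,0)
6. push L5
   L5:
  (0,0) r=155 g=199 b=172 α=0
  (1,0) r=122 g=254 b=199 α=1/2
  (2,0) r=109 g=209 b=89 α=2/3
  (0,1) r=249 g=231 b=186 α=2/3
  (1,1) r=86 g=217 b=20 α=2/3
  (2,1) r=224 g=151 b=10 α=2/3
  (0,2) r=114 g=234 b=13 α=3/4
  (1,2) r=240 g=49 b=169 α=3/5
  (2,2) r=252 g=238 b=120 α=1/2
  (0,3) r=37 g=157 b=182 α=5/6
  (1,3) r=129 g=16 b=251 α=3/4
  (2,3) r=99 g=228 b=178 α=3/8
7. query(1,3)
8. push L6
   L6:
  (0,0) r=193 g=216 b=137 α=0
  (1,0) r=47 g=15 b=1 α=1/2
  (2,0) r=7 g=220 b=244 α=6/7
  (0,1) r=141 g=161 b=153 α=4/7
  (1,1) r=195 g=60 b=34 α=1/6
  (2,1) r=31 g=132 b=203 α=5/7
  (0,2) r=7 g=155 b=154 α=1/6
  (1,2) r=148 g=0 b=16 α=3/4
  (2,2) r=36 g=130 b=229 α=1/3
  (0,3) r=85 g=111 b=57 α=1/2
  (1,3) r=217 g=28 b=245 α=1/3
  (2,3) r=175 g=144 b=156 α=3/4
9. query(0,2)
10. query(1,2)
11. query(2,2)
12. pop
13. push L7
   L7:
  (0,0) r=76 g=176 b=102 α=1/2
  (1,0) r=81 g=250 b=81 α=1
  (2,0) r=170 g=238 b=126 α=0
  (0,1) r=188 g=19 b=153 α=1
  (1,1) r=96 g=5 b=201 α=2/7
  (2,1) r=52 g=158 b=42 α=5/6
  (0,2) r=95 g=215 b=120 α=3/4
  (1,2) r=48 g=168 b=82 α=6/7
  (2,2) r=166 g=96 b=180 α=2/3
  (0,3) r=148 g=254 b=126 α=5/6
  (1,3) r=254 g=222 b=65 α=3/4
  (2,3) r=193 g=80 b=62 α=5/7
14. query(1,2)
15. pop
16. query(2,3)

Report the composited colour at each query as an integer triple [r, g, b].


(2,0) stack=L1,L2,L3,L4; from [0,0,0]:
L1 α=0: [0, 0, 0]
L2 α=2/3: [60, 40, 472/3]
L3 α=1/3: [338/3, 271/3, 1085/9]
L4 α=1/2: [671/6, 377/3, 790/9]
→ [112, 126, 88]

(1,3) stack=L1,L2,L3,L4,L5; from [0,0,0]:
after L1 α=1/2: [87/2, 25/2, 114]
after L2 α=1/6: [811/12, 421/12, 719/6]
after L3 α=1/2: [1231/24, 2377/24, 1481/12]
after L4 α=1/2: [1975/48, 7801/48, 3389/24]
after L5 α=3/4: [20551/192, 10105/192, 21461/96]
→ [107, 53, 224]

query (0,2) [L1,L2,L3,L4,L5,L6] — begin 0,0,0
after L1 α=3/4: [30, 531/4, 219/2]
after L2 α=1/8: [447/8, 4089/32, 1825/16]
after L3 α=1/2: [559/16, 7993/64, 4993/32]
after L4 α=1/3: [765/8, 8537/96, 2203/16]
after L5 α=3/4: [3501/32, 75929/384, 2827/64]
after L6 α=1/6: [17729/192, 439165/2304, 7997/128]
= [92, 191, 62]

query (1,2) [L1,L2,L3,L4,L5,L6] — begin 0,0,0
after L1 α=3/8: [489/8, 30, 42]
after L2 α=1/3: [649/12, 79/3, 322/3]
after L3 α=1/4: [953/16, 299/4, 433/4]
after L4 α=1/4: [3467/64, 1165/16, 1619/16]
after L5 α=3/5: [26507/160, 2341/40, 1135/8]
after L6 α=3/4: [97547/640, 2341/160, 1519/32]
rounded: [152, 15, 47]

query (2,2) [L1,L2,L3,L4,L5,L6] — begin 0,0,0
after L1 α=1/3: [68, 60, 58]
after L2 α=1/2: [203/2, 175/2, 35]
after L3 α=1/5: [529/5, 428/5, 349/5]
after L4 α=1/7: [3659/35, 3323/35, 2374/35]
after L5 α=1/2: [12479/70, 11653/70, 3287/35]
after L6 α=1/3: [13739/105, 5401/35, 4863/35]
rounded: [131, 154, 139]

query (1,2) [L1,L2,L3,L4,L5,L7] — begin 0,0,0
L1 α=3/8: [489/8, 30, 42]
L2 α=1/3: [649/12, 79/3, 322/3]
L3 α=1/4: [953/16, 299/4, 433/4]
L4 α=1/4: [3467/64, 1165/16, 1619/16]
L5 α=3/5: [26507/160, 2341/40, 1135/8]
L7 α=6/7: [72587/1120, 42661/280, 5071/56]
→ [65, 152, 91]

at x=2,y=3 over L1,L2,L3,L4,L5:
after L1 α=1: [88, 152, 191]
after L2 α=1/2: [249/2, 227/2, 429/2]
after L3 α=3/7: [960/7, 967/7, 165]
after L4 α=6/7: [1716/49, 4747/49, 1635/7]
after L5 α=3/8: [23133/392, 57251/392, 11913/56]
→ [59, 146, 213]


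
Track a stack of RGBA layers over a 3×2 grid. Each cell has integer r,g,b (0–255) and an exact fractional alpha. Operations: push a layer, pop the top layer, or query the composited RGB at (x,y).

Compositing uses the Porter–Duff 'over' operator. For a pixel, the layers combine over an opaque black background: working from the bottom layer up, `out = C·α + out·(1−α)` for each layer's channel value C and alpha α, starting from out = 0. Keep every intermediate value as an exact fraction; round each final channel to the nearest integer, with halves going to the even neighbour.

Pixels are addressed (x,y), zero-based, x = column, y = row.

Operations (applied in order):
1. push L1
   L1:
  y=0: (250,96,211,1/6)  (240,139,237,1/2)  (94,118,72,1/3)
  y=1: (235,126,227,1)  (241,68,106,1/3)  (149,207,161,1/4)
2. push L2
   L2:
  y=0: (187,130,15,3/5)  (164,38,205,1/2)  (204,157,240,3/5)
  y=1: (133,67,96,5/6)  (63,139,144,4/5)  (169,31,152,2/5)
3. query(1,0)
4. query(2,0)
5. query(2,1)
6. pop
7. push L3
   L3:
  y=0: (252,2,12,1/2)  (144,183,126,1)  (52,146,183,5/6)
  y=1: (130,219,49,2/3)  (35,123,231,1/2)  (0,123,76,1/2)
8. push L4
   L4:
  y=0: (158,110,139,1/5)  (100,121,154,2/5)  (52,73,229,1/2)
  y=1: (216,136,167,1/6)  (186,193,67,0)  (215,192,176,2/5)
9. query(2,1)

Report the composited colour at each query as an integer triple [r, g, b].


(1,0) stack=L1,L2; from [0,0,0]:
+L1 (α=1/2) → [120, 139/2, 237/2]
+L2 (α=1/2) → [142, 215/4, 647/4]
= [142, 54, 162]

(2,0) stack=L1,L2; from [0,0,0]:
L1 α=1/3: [94/3, 118/3, 24]
L2 α=3/5: [2024/15, 1649/15, 768/5]
rounded: [135, 110, 154]

at x=2,y=1 over L1,L2:
L1 α=1/4: [149/4, 207/4, 161/4]
L2 α=2/5: [1799/20, 869/20, 1699/20]
= [90, 43, 85]

at x=2,y=1 over L1,L3,L4:
+L1 (α=1/4) → [149/4, 207/4, 161/4]
+L3 (α=1/2) → [149/8, 699/8, 465/8]
+L4 (α=2/5) → [3887/40, 5169/40, 4211/40]
rounded: [97, 129, 105]


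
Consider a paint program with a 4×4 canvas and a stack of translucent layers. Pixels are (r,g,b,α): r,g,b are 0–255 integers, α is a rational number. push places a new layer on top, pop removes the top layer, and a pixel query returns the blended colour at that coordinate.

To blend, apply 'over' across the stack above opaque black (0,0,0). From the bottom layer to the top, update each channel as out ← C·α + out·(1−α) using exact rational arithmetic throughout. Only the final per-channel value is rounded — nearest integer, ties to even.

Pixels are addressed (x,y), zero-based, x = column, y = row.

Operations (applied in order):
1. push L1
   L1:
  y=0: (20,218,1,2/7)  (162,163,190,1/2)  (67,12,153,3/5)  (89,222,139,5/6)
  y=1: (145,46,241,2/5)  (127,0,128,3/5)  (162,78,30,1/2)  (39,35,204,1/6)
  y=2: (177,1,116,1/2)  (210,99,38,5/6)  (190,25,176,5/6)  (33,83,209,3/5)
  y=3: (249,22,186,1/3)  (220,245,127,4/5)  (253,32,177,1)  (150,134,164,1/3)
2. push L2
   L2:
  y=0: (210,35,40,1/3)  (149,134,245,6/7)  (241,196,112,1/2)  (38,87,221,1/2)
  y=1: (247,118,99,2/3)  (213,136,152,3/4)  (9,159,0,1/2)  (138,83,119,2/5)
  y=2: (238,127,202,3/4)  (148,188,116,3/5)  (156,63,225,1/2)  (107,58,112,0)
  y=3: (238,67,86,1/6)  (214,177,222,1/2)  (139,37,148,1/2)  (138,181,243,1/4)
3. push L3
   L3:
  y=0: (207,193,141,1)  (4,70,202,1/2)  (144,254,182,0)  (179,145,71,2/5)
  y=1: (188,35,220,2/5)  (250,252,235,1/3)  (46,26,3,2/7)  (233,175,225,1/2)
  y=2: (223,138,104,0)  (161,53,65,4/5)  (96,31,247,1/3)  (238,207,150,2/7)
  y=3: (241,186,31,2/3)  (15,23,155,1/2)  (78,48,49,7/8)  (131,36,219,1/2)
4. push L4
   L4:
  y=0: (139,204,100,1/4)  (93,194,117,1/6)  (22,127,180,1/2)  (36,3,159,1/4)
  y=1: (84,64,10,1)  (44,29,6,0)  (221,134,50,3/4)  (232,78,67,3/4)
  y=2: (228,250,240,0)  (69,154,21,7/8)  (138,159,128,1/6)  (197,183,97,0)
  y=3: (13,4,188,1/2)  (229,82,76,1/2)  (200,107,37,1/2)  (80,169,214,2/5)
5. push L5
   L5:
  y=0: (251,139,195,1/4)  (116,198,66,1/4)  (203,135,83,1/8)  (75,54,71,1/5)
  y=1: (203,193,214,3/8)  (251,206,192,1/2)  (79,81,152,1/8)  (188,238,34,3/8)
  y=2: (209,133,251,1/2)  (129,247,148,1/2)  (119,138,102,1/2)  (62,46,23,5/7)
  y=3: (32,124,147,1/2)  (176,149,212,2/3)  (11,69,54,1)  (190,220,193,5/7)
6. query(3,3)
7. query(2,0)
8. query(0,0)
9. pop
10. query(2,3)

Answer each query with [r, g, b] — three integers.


query (3,3) [L1,L2,L3,L4,L5] — begin 0,0,0
+L1 (α=1/3) → [50, 134/3, 164/3]
+L2 (α=1/4) → [72, 315/4, 407/4]
+L3 (α=1/2) → [203/2, 459/8, 1283/8]
+L4 (α=2/5) → [929/10, 4081/40, 7273/40]
+L5 (α=5/7) → [5679/35, 26081/140, 26573/140]
→ [162, 186, 190]

at x=2,y=0 over L1,L2,L3,L4,L5:
L1 α=3/5: [201/5, 36/5, 459/5]
L2 α=1/2: [703/5, 508/5, 1019/10]
L3 α=0: [703/5, 508/5, 1019/10]
L4 α=1/2: [813/10, 1143/10, 2819/20]
L5 α=1/8: [7721/80, 9351/80, 21393/160]
→ [97, 117, 134]

(0,0) stack=L1,L2,L3,L4,L5; from [0,0,0]:
+L1 (α=2/7) → [40/7, 436/7, 2/7]
+L2 (α=1/3) → [1550/21, 1117/21, 284/21]
+L3 (α=1) → [207, 193, 141]
+L4 (α=1/4) → [190, 783/4, 523/4]
+L5 (α=1/4) → [821/4, 2905/16, 2349/16]
= [205, 182, 147]

at x=2,y=3 over L1,L2,L3,L4:
L1 α=1: [253, 32, 177]
L2 α=1/2: [196, 69/2, 325/2]
L3 α=7/8: [371/4, 741/16, 1011/16]
L4 α=1/2: [1171/8, 2453/32, 1603/32]
rounded: [146, 77, 50]


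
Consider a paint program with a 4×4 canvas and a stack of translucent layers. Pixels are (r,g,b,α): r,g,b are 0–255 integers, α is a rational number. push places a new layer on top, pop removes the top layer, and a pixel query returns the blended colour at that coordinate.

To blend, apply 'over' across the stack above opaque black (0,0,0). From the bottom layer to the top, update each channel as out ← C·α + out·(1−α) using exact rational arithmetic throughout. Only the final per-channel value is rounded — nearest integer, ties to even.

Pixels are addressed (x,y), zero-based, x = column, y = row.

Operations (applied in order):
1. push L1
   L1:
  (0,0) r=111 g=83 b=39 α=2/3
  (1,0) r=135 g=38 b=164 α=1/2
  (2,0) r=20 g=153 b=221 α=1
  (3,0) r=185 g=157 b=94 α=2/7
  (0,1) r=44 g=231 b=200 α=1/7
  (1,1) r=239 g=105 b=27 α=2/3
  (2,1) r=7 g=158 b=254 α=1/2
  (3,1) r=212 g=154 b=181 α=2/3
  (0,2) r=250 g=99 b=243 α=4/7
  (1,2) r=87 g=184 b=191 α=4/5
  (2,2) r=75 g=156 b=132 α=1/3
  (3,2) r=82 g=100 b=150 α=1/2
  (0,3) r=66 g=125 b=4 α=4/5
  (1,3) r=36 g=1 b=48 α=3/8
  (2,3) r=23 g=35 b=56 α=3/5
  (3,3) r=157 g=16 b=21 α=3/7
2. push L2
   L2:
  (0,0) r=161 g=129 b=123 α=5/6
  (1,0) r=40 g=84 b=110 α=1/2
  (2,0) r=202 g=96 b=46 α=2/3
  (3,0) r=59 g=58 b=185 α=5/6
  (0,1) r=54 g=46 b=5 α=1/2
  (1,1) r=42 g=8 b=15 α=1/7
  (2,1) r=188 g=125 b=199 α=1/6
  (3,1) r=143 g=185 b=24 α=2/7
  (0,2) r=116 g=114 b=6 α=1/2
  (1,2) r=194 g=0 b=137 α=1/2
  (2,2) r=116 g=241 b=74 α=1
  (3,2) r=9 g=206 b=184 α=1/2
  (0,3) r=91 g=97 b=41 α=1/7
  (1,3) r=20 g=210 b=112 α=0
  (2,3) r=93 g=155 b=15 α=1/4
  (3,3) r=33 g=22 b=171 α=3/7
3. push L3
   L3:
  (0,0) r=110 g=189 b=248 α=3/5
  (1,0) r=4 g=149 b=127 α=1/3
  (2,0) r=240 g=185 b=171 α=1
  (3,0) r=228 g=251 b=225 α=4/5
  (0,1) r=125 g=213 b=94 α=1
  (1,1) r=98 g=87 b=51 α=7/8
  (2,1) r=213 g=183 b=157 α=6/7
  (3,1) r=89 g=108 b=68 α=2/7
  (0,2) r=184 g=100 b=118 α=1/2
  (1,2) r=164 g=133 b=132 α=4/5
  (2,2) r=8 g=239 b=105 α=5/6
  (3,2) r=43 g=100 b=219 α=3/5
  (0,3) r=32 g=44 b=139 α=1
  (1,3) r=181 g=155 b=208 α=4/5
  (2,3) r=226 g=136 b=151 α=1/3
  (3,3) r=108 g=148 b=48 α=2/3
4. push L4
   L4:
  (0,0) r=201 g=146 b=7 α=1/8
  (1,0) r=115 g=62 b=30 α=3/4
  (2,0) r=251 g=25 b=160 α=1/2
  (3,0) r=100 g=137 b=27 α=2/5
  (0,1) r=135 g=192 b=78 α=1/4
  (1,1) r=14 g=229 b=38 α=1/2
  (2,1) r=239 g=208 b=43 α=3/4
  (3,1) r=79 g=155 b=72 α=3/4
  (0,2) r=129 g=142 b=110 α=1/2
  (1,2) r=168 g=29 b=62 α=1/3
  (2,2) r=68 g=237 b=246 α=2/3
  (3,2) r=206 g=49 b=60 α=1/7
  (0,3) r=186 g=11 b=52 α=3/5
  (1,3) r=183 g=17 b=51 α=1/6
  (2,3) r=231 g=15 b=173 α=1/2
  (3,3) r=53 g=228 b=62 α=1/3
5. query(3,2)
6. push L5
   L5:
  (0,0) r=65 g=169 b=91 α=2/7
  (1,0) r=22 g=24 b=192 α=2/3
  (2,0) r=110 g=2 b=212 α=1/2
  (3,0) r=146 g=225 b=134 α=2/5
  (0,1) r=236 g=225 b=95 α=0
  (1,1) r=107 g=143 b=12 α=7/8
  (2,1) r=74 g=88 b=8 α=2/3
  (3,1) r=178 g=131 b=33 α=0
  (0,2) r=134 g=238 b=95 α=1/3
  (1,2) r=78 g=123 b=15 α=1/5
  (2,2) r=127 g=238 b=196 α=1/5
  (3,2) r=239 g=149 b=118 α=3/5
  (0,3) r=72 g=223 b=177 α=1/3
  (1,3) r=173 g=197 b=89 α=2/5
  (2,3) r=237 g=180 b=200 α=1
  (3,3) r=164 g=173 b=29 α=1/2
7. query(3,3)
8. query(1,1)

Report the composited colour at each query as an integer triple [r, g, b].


(3,2) stack=L1,L2,L3,L4; from [0,0,0]:
+L1 (α=1/2) → [41, 50, 75]
+L2 (α=1/2) → [25, 128, 259/2]
+L3 (α=3/5) → [179/5, 556/5, 916/5]
+L4 (α=1/7) → [2104/35, 3581/35, 828/5]
→ [60, 102, 166]

(3,3) stack=L1,L2,L3,L4,L5; from [0,0,0]:
after L1 α=3/7: [471/7, 48/7, 9]
after L2 α=3/7: [2577/49, 654/49, 549/7]
after L3 α=2/3: [4387/49, 15158/147, 407/7]
after L4 α=1/3: [11371/147, 63832/441, 416/7]
after L5 α=1/2: [35479/294, 140125/882, 619/14]
→ [121, 159, 44]

at x=1,y=1 over L1,L2,L3,L4,L5:
L1 α=2/3: [478/3, 70, 18]
L2 α=1/7: [998/7, 428/7, 123/7]
L3 α=7/8: [725/7, 4691/56, 1311/28]
L4 α=1/2: [823/14, 17515/112, 2375/56]
L5 α=7/8: [11309/112, 129627/896, 7079/448]
rounded: [101, 145, 16]


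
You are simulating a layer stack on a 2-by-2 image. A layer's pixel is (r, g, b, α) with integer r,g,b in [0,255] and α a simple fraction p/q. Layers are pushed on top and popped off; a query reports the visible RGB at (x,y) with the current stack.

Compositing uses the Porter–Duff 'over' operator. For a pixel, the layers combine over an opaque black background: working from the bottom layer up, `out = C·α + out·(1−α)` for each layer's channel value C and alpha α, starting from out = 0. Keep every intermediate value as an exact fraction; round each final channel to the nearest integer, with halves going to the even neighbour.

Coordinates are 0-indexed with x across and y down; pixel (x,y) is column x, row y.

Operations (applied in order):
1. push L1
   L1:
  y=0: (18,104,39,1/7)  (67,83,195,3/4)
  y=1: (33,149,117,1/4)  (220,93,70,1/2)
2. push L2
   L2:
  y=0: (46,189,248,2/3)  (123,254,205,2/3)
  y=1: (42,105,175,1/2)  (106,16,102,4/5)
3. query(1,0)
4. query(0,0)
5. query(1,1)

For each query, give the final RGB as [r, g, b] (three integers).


(1,0) stack=L1,L2; from [0,0,0]:
+L1 (α=3/4) → [201/4, 249/4, 585/4]
+L2 (α=2/3) → [395/4, 2281/12, 2225/12]
= [99, 190, 185]

at x=0,y=0 over L1,L2:
+L1 (α=1/7) → [18/7, 104/7, 39/7]
+L2 (α=2/3) → [662/21, 2750/21, 3511/21]
→ [32, 131, 167]

(1,1) stack=L1,L2; from [0,0,0]:
L1 α=1/2: [110, 93/2, 35]
L2 α=4/5: [534/5, 221/10, 443/5]
rounded: [107, 22, 89]
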